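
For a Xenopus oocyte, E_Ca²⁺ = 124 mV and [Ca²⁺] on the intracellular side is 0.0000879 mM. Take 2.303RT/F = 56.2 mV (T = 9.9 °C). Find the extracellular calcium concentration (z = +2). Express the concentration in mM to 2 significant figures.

Nernst: E = (56.2/2) · log₁₀([out]/[in]), so log₁₀([out]/[in]) = 124.0 × 2 / 56.2 = 4.4128.
[out]/[in] = 10^(4.4128) = 2.587e+04.
[out] = 2.587e+04 × 0.0000879 = 2.274 mM.

2.3 mM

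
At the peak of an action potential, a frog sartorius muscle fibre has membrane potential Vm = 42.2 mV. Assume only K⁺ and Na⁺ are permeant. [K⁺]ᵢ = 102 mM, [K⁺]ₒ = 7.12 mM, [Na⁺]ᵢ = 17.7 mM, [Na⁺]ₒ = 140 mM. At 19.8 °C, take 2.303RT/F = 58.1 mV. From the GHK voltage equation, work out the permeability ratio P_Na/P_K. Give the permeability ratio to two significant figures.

12

Let α = P_Na/P_K. GHK: Vm = 58.1·log₁₀[(Kₒ + α·Naₒ)/(Kᵢ + α·Naᵢ)].
10^(Vm/58.1) = 10^(42.2/58.1) = 5.3252
So 5.3252·(Kᵢ + α·Naᵢ) = Kₒ + α·Naₒ → α = (5.3252·102.0 − 7.12) / (140.0 − 5.3252·17.7)
α = (543.2 − 7.12) / (140.0 − 94.26) = 536/45.74 = 11.72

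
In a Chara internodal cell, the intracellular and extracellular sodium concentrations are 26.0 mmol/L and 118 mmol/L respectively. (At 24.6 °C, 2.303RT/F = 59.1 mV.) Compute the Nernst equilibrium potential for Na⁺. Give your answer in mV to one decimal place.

38.8 mV

E = (59.1/z) · log₁₀([Na⁺]_out/[Na⁺]_in) with z = +1.
= (59.1/1) · log₁₀(118/26.0) = 59.10 · log₁₀(4.538)
= 59.10 · (0.6569) = 38.82 mV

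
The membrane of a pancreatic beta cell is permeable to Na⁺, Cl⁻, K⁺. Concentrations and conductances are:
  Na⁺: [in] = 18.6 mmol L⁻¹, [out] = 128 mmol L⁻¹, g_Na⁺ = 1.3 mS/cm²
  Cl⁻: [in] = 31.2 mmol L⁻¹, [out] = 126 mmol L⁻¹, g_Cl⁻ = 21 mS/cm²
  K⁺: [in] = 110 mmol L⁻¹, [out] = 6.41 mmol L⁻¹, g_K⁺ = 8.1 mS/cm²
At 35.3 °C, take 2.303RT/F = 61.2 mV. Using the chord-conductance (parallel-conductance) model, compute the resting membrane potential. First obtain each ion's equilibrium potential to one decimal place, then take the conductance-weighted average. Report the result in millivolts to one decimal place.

E_Na⁺ = (61.2/1)·log₁₀(128/18.6) = 51.3 mV
E_Cl⁻ = (61.2/-1)·log₁₀(126/31.2) = -37.1 mV
E_K⁺ = (61.2/1)·log₁₀(6.41/110) = -75.6 mV
Vm = (Σ gᵢEᵢ)/(Σ gᵢ) = (1.3·51.3 + 21·-37.1 + 8.1·-75.6) / (1.3 + 21 + 8.1)
= -1324.77 / 30.4 = -43.58 mV

-43.6 mV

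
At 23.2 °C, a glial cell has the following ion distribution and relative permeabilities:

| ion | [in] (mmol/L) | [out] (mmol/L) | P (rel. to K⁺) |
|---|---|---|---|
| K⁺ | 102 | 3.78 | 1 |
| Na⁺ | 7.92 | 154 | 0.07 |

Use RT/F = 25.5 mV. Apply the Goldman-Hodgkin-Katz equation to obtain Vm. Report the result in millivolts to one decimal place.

Vm = 25.5 · ln[(Σ P·[cation]ₒ + Σ P·[anion]ᵢ) / (Σ P·[cation]ᵢ + Σ P·[anion]ₒ)]
Numerator = 1×3.78 + 0.07×154 = 14.56
Denominator = 1×102 + 0.07×7.92 = 102.6
Vm = 25.5 · ln(0.14197) = 25.5 × (-1.9521) = -49.78 mV

-49.8 mV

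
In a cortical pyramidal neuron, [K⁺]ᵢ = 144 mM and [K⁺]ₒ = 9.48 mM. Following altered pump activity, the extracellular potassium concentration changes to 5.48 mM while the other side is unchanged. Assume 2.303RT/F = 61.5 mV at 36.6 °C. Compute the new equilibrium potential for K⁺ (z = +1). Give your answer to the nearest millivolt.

After the shift: [K⁺]_out = 5.48, [K⁺]_in = 144 mM.
E_new = (61.5/1)·log₁₀(5.48/144) = 61.50 · (-1.4196) = -87.30 mV

-87 mV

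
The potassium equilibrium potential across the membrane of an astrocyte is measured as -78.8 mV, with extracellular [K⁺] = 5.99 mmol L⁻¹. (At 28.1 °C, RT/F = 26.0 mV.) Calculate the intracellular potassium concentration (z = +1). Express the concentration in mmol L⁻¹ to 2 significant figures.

Nernst: E = (26.0/1) · ln([out]/[in]), so ln([out]/[in]) = -78.8 × 1 / 26.0 = -3.0308.
[out]/[in] = e^(-3.0308) = 0.04828.
[in] = 5.99 / 0.04828 = 124.1 mmol L⁻¹.

120 mmol L⁻¹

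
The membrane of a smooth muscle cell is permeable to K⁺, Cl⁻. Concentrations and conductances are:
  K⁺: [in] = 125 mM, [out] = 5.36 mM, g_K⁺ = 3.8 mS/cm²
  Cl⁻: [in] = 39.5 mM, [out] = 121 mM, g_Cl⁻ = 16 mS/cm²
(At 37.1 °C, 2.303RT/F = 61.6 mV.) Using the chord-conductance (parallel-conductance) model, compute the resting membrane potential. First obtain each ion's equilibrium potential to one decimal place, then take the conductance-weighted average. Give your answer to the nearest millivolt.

-40 mV

E_K⁺ = (61.6/1)·log₁₀(5.36/125) = -84.3 mV
E_Cl⁻ = (61.6/-1)·log₁₀(121/39.5) = -29.9 mV
Vm = (Σ gᵢEᵢ)/(Σ gᵢ) = (3.8·-84.3 + 16·-29.9) / (3.8 + 16)
= -798.74 / 19.8 = -40.34 mV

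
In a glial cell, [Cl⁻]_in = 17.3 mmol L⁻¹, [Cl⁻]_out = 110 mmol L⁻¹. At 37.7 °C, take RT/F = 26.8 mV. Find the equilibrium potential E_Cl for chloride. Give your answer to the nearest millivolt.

-50 mV

E = (26.8/z) · ln([Cl⁻]_out/[Cl⁻]_in) with z = -1.
For an anion, dividing by z = -1 reverses the sign.
= (26.8/-1) · ln(110/17.3) = -26.80 · ln(6.358)
= -26.80 · (1.8498) = -49.57 mV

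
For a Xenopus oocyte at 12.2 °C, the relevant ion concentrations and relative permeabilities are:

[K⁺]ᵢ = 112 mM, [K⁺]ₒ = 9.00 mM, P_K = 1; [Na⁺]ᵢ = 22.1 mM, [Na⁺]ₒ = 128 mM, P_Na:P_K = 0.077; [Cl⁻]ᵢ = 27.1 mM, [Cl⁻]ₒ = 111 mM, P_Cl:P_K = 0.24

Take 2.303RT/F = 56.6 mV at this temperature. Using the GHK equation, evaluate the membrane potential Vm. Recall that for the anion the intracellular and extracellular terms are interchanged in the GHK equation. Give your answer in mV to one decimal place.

Vm = 56.6 · log₁₀[(Σ P·[cation]ₒ + Σ P·[anion]ᵢ) / (Σ P·[cation]ᵢ + Σ P·[anion]ₒ)]
Numerator = 1×9.00 + 0.077×128 + 0.24×27.1 = 25.36
Denominator = 1×112 + 0.077×22.1 + 0.24×111 = 140.3
Vm = 56.6 · log₁₀(0.1807) = 56.6 × (-0.7430) = -42.06 mV

-42.1 mV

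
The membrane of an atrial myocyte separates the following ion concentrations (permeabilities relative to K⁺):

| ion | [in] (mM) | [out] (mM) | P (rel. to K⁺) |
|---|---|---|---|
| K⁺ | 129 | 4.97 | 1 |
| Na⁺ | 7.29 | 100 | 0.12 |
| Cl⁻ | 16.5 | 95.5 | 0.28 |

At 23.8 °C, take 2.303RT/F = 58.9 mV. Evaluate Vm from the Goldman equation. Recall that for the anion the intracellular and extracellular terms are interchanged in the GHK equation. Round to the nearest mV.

-51 mV

Vm = 58.9 · log₁₀[(Σ P·[cation]ₒ + Σ P·[anion]ᵢ) / (Σ P·[cation]ᵢ + Σ P·[anion]ₒ)]
Numerator = 1×4.97 + 0.12×100 + 0.28×16.5 = 21.59
Denominator = 1×129 + 0.12×7.29 + 0.28×95.5 = 156.6
Vm = 58.9 · log₁₀(0.13785) = 58.9 × (-0.8606) = -50.69 mV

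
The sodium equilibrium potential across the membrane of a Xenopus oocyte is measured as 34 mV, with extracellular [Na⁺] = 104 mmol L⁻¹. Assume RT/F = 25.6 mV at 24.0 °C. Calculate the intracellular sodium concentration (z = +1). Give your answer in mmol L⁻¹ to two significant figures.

Nernst: E = (25.6/1) · ln([out]/[in]), so ln([out]/[in]) = 34.0 × 1 / 25.6 = 1.3281.
[out]/[in] = e^(1.3281) = 3.774.
[in] = 104 / 3.774 = 27.56 mmol L⁻¹.

28 mmol L⁻¹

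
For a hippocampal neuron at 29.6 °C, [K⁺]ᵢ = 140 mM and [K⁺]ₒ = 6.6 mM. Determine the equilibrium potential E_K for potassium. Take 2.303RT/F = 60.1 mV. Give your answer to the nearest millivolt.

-80 mV

E = (60.1/z) · log₁₀([K⁺]_out/[K⁺]_in) with z = +1.
= (60.1/1) · log₁₀(6.6/140) = 60.10 · log₁₀(0.04714)
= 60.10 · (-1.3266) = -79.73 mV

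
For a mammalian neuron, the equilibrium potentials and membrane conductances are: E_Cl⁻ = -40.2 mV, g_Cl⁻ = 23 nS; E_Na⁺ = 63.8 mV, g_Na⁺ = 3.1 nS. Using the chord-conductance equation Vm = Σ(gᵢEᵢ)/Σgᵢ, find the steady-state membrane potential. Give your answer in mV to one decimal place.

Σ gᵢEᵢ = 23·(-40.2) + 3.1·(63.8) = -726.82
Σ gᵢ = 23 + 3.1 = 26.1
Vm = -726.82 / 26.1 = -27.85 mV

-27.8 mV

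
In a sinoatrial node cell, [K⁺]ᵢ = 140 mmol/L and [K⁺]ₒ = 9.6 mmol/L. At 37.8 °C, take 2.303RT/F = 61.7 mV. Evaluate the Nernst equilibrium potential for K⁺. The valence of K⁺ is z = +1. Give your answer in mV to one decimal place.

-71.8 mV

E = (61.7/z) · log₁₀([K⁺]_out/[K⁺]_in) with z = +1.
= (61.7/1) · log₁₀(9.6/140) = 61.70 · log₁₀(0.06857)
= 61.70 · (-1.1639) = -71.81 mV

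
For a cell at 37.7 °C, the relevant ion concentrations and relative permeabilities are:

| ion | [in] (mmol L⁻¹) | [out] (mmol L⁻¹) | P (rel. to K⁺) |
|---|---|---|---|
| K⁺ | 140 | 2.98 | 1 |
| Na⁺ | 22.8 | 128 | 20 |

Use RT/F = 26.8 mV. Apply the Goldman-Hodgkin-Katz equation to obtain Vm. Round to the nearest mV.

39 mV

Vm = 26.8 · ln[(Σ P·[cation]ₒ + Σ P·[anion]ᵢ) / (Σ P·[cation]ᵢ + Σ P·[anion]ₒ)]
Numerator = 1×2.98 + 20×128 = 2563
Denominator = 1×140 + 20×22.8 = 596
Vm = 26.8 · ln(4.3003) = 26.8 × (1.4587) = 39.09 mV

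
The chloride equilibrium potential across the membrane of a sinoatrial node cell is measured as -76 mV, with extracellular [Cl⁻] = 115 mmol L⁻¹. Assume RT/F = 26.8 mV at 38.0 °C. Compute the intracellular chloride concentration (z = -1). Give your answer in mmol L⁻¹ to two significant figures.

Nernst: E = (26.8/-1) · ln([out]/[in]), so ln([out]/[in]) = -76.0 × -1 / 26.8 = 2.8358.
[out]/[in] = e^(2.8358) = 17.04.
[in] = 115 / 17.04 = 6.747 mmol L⁻¹.

6.7 mmol L⁻¹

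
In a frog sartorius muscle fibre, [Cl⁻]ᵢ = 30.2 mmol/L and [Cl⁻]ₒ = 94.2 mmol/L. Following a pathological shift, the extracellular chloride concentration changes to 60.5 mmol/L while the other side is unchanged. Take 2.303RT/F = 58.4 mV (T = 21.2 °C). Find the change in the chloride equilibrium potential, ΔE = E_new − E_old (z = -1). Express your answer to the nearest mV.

11 mV

E_old = (58.4/-1)·log₁₀(94.2/30.2) = -28.85 mV
E_new = (58.4/-1)·log₁₀(60.5/30.2) = -17.62 mV
ΔE = -17.62 − (-28.85) = 11.23 mV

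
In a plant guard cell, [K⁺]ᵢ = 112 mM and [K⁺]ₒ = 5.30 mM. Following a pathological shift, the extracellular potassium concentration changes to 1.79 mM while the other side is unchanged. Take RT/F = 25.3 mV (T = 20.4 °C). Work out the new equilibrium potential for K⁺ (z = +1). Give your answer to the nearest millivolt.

After the shift: [K⁺]_out = 1.79, [K⁺]_in = 112 mM.
E_new = (25.3/1)·ln(1.79/112) = 25.30 · (-4.1363) = -104.65 mV

-105 mV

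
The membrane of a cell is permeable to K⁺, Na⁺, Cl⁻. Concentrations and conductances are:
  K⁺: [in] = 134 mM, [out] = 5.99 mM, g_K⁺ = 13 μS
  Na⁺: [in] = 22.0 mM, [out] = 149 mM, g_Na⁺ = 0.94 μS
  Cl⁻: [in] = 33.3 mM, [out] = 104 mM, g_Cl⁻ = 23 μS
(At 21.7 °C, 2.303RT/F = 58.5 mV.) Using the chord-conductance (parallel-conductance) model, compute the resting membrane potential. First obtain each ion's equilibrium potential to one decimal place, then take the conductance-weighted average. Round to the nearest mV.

E_K⁺ = (58.5/1)·log₁₀(5.99/134) = -79.0 mV
E_Na⁺ = (58.5/1)·log₁₀(149/22.0) = 48.6 mV
E_Cl⁻ = (58.5/-1)·log₁₀(104/33.3) = -28.9 mV
Vm = (Σ gᵢEᵢ)/(Σ gᵢ) = (13·-79.0 + 0.94·48.6 + 23·-28.9) / (13 + 0.94 + 23)
= -1646.02 / 36.94 = -44.56 mV

-45 mV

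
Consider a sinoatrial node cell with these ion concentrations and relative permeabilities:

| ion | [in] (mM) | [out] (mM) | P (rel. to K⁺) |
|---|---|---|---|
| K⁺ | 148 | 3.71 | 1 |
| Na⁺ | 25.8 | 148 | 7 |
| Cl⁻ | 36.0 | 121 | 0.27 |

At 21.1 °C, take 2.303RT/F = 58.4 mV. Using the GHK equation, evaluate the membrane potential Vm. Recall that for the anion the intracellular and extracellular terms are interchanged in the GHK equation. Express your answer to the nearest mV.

Vm = 58.4 · log₁₀[(Σ P·[cation]ₒ + Σ P·[anion]ᵢ) / (Σ P·[cation]ᵢ + Σ P·[anion]ₒ)]
Numerator = 1×3.71 + 7×148 + 0.27×36.0 = 1049
Denominator = 1×148 + 7×25.8 + 0.27×121 = 361.3
Vm = 58.4 · log₁₀(2.9048) = 58.4 × (0.4631) = 27.05 mV

27 mV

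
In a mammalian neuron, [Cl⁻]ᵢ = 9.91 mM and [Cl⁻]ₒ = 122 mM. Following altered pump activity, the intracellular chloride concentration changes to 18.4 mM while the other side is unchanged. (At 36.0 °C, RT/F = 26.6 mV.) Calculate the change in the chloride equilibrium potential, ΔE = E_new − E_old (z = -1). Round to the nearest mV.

E_old = (26.6/-1)·ln(122/9.91) = -66.78 mV
E_new = (26.6/-1)·ln(122/18.4) = -50.32 mV
ΔE = -50.32 − (-66.78) = 16.46 mV

16 mV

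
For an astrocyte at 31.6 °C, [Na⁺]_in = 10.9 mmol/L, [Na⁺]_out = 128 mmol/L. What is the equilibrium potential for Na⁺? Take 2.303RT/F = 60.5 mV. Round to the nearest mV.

E = (60.5/z) · log₁₀([Na⁺]_out/[Na⁺]_in) with z = +1.
= (60.5/1) · log₁₀(128/10.9) = 60.50 · log₁₀(11.74)
= 60.50 · (1.0698) = 64.72 mV

65 mV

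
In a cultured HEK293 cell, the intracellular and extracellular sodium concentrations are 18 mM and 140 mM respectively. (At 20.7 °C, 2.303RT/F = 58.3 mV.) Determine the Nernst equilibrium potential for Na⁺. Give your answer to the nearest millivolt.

E = (58.3/z) · log₁₀([Na⁺]_out/[Na⁺]_in) with z = +1.
= (58.3/1) · log₁₀(140/18) = 58.30 · log₁₀(7.778)
= 58.30 · (0.8909) = 51.94 mV

52 mV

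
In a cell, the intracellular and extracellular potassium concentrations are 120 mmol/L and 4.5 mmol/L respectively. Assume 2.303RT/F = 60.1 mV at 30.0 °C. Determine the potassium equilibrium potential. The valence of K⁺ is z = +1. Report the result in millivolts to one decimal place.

-85.7 mV

E = (60.1/z) · log₁₀([K⁺]_out/[K⁺]_in) with z = +1.
= (60.1/1) · log₁₀(4.5/120) = 60.10 · log₁₀(0.0375)
= 60.10 · (-1.4260) = -85.70 mV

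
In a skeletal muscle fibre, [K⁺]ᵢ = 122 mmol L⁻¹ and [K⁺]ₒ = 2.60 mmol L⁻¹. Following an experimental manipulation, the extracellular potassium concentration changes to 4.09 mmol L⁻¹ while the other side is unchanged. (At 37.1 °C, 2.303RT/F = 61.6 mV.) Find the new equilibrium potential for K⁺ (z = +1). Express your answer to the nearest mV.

After the shift: [K⁺]_out = 4.09, [K⁺]_in = 122 mmol L⁻¹.
E_new = (61.6/1)·log₁₀(4.09/122) = 61.60 · (-1.4746) = -90.84 mV

-91 mV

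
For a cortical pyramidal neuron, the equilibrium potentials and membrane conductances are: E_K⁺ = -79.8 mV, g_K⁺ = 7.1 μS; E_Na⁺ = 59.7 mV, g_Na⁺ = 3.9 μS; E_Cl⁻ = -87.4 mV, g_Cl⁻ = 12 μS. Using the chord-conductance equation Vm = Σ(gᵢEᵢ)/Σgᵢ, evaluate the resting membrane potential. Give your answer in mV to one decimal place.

-60.1 mV

Σ gᵢEᵢ = 7.1·(-79.8) + 3.9·(59.7) + 12·(-87.4) = -1382.55
Σ gᵢ = 7.1 + 3.9 + 12 = 23
Vm = -1382.55 / 23 = -60.11 mV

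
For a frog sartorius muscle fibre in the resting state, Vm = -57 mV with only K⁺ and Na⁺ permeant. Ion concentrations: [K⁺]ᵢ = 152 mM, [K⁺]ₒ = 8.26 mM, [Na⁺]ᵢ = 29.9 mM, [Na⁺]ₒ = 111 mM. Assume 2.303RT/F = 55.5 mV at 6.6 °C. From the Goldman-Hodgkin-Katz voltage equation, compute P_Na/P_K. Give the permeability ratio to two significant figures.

0.056

Let α = P_Na/P_K. GHK: Vm = 55.5·log₁₀[(Kₒ + α·Naₒ)/(Kᵢ + α·Naᵢ)].
10^(Vm/55.5) = 10^(-57.0/55.5) = 0.093966
So 0.093966·(Kᵢ + α·Naᵢ) = Kₒ + α·Naₒ → α = (0.093966·152.0 − 8.26) / (111.0 − 0.093966·29.9)
α = (14.28 − 8.26) / (111.0 − 2.81) = 6.023/108.2 = 0.05567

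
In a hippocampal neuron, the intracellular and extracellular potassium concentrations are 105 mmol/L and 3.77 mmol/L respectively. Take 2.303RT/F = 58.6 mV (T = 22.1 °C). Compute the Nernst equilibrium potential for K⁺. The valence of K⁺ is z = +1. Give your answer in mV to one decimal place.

E = (58.6/z) · log₁₀([K⁺]_out/[K⁺]_in) with z = +1.
= (58.6/1) · log₁₀(3.77/105) = 58.60 · log₁₀(0.0359)
= 58.60 · (-1.4448) = -84.67 mV

-84.7 mV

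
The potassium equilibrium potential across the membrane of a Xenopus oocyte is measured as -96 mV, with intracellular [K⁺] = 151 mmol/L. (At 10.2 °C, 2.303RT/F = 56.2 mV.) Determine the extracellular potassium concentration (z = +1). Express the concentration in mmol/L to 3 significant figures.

Nernst: E = (56.2/1) · log₁₀([out]/[in]), so log₁₀([out]/[in]) = -96.0 × 1 / 56.2 = -1.7082.
[out]/[in] = 10^(-1.7082) = 0.01958.
[out] = 0.01958 × 151 = 2.957 mmol/L.

2.96 mmol/L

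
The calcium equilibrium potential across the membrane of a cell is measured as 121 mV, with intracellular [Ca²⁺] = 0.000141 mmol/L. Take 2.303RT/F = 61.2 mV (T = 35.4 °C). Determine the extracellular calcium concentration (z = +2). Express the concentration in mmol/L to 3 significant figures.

Nernst: E = (61.2/2) · log₁₀([out]/[in]), so log₁₀([out]/[in]) = 121.0 × 2 / 61.2 = 3.9542.
[out]/[in] = 10^(3.9542) = 9000.
[out] = 9000 × 0.000141 = 1.269 mmol/L.

1.27 mmol/L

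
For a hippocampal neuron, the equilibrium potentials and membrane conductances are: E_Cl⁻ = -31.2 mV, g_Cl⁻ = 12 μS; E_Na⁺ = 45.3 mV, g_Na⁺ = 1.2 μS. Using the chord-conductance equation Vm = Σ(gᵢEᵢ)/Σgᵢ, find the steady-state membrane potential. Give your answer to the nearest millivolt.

-24 mV

Σ gᵢEᵢ = 12·(-31.2) + 1.2·(45.3) = -320.04
Σ gᵢ = 12 + 1.2 = 13.2
Vm = -320.04 / 13.2 = -24.25 mV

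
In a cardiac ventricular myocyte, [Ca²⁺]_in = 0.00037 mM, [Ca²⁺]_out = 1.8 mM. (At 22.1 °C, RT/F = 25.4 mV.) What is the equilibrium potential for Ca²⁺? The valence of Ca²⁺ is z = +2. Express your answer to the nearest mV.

108 mV

E = (25.4/z) · ln([Ca²⁺]_out/[Ca²⁺]_in) with z = +2.
= (25.4/2) · ln(1.8/0.00037) = 12.70 · ln(4865)
= 12.70 · (8.4898) = 107.82 mV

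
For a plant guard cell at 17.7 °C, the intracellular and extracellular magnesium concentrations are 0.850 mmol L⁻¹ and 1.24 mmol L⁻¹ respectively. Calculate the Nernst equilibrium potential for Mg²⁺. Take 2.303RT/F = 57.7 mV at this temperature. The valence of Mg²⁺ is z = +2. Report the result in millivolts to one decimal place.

E = (57.7/z) · log₁₀([Mg²⁺]_out/[Mg²⁺]_in) with z = +2.
= (57.7/2) · log₁₀(1.24/0.850) = 28.85 · log₁₀(1.459)
= 28.85 · (0.1640) = 4.73 mV

4.7 mV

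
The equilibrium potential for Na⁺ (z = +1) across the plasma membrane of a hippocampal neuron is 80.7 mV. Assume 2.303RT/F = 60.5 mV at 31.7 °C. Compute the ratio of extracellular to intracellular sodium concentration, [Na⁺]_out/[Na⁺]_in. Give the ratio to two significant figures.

22

log₁₀([out]/[in]) = E·z/(60.5) = 80.7 × 1 / 60.5 = 1.3339
[out]/[in] = 10^(1.3339) = 21.57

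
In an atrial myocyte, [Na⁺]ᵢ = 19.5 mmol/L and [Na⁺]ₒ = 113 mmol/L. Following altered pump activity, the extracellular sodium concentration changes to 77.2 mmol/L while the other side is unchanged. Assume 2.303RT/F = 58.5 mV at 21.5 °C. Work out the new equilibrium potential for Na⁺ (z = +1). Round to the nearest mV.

After the shift: [Na⁺]_out = 77.2, [Na⁺]_in = 19.5 mmol/L.
E_new = (58.5/1)·log₁₀(77.2/19.5) = 58.50 · (0.5976) = 34.96 mV

35 mV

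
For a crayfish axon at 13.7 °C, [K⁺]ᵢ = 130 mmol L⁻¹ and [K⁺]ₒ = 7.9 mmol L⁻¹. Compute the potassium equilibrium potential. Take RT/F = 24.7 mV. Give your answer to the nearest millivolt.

-69 mV

E = (24.7/z) · ln([K⁺]_out/[K⁺]_in) with z = +1.
= (24.7/1) · ln(7.9/130) = 24.70 · ln(0.06077)
= 24.70 · (-2.8007) = -69.18 mV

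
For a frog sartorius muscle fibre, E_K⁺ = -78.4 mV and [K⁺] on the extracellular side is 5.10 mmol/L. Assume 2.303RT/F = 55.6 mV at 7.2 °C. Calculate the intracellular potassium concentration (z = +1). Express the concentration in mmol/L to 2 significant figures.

Nernst: E = (55.6/1) · log₁₀([out]/[in]), so log₁₀([out]/[in]) = -78.4 × 1 / 55.6 = -1.4101.
[out]/[in] = 10^(-1.4101) = 0.0389.
[in] = 5.10 / 0.0389 = 131.1 mmol/L.

130 mmol/L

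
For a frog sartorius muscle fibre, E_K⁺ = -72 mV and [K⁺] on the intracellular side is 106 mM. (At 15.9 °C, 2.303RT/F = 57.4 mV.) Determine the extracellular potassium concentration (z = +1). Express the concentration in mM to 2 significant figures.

5.9 mM

Nernst: E = (57.4/1) · log₁₀([out]/[in]), so log₁₀([out]/[in]) = -72.0 × 1 / 57.4 = -1.2544.
[out]/[in] = 10^(-1.2544) = 0.05567.
[out] = 0.05567 × 106 = 5.901 mM.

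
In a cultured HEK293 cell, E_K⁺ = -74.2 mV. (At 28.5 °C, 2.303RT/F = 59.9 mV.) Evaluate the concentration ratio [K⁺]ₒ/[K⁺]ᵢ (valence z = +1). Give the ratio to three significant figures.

log₁₀([out]/[in]) = E·z/(59.9) = -74.2 × 1 / 59.9 = -1.2387
[out]/[in] = 10^(-1.2387) = 0.05771

0.0577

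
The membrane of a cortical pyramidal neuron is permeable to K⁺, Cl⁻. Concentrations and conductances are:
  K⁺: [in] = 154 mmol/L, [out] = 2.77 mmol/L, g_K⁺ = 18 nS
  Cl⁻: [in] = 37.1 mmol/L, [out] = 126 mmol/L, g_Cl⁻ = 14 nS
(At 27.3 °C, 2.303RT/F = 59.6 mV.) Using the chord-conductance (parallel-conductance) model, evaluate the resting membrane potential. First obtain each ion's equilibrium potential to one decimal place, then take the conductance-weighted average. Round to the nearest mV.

-72 mV

E_K⁺ = (59.6/1)·log₁₀(2.77/154) = -104.0 mV
E_Cl⁻ = (59.6/-1)·log₁₀(126/37.1) = -31.6 mV
Vm = (Σ gᵢEᵢ)/(Σ gᵢ) = (18·-104.0 + 14·-31.6) / (18 + 14)
= -2314.40 / 32 = -72.33 mV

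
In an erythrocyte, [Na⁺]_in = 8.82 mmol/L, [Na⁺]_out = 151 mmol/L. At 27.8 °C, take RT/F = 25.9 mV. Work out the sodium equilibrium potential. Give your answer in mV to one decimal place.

E = (25.9/z) · ln([Na⁺]_out/[Na⁺]_in) with z = +1.
= (25.9/1) · ln(151/8.82) = 25.90 · ln(17.12)
= 25.90 · (2.8403) = 73.56 mV

73.6 mV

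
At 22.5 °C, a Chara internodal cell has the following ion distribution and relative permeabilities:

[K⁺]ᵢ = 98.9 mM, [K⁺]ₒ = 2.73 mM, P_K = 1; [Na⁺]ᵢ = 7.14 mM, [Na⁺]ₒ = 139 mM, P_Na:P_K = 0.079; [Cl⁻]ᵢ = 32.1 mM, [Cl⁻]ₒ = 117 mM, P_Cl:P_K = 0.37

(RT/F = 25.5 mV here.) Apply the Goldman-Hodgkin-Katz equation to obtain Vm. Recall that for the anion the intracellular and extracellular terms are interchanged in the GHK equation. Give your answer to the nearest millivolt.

Vm = 25.5 · ln[(Σ P·[cation]ₒ + Σ P·[anion]ᵢ) / (Σ P·[cation]ᵢ + Σ P·[anion]ₒ)]
Numerator = 1×2.73 + 0.079×139 + 0.37×32.1 = 25.59
Denominator = 1×98.9 + 0.079×7.14 + 0.37×117 = 142.8
Vm = 25.5 · ln(0.17925) = 25.5 × (-1.7190) = -43.83 mV

-44 mV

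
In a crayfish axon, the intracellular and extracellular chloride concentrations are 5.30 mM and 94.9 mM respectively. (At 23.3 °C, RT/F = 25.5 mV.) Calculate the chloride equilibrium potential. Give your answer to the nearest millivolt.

E = (25.5/z) · ln([Cl⁻]_out/[Cl⁻]_in) with z = -1.
For an anion, dividing by z = -1 reverses the sign.
= (25.5/-1) · ln(94.9/5.30) = -25.50 · ln(17.91)
= -25.50 · (2.8851) = -73.57 mV

-74 mV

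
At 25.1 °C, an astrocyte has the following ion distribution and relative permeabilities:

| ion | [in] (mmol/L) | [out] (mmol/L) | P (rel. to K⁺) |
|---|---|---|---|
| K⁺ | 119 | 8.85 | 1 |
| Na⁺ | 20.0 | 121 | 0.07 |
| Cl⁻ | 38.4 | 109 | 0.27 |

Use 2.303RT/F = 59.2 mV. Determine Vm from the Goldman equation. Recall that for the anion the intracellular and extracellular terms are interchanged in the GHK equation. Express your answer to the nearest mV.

Vm = 59.2 · log₁₀[(Σ P·[cation]ₒ + Σ P·[anion]ᵢ) / (Σ P·[cation]ᵢ + Σ P·[anion]ₒ)]
Numerator = 1×8.85 + 0.07×121 + 0.27×38.4 = 27.69
Denominator = 1×119 + 0.07×20.0 + 0.27×109 = 149.8
Vm = 59.2 · log₁₀(0.1848) = 59.2 × (-0.7333) = -43.41 mV

-43 mV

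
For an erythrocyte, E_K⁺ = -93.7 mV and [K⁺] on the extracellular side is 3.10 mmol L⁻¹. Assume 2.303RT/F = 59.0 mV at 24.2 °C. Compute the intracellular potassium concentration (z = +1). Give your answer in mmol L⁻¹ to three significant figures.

Nernst: E = (59.0/1) · log₁₀([out]/[in]), so log₁₀([out]/[in]) = -93.7 × 1 / 59.0 = -1.5881.
[out]/[in] = 10^(-1.5881) = 0.02581.
[in] = 3.10 / 0.02581 = 120.1 mmol L⁻¹.

120 mmol L⁻¹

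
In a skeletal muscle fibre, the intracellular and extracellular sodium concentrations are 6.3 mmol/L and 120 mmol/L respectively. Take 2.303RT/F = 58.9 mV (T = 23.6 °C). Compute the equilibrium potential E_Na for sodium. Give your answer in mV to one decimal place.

75.4 mV

E = (58.9/z) · log₁₀([Na⁺]_out/[Na⁺]_in) with z = +1.
= (58.9/1) · log₁₀(120/6.3) = 58.90 · log₁₀(19.05)
= 58.90 · (1.2798) = 75.38 mV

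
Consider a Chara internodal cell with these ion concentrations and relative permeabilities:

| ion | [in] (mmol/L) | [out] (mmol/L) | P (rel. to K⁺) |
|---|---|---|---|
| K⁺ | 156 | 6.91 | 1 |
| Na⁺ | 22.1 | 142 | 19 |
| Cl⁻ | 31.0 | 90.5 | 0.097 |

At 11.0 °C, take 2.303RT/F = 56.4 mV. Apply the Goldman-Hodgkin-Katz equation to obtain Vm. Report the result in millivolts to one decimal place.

Vm = 56.4 · log₁₀[(Σ P·[cation]ₒ + Σ P·[anion]ᵢ) / (Σ P·[cation]ᵢ + Σ P·[anion]ₒ)]
Numerator = 1×6.91 + 19×142 + 0.097×31.0 = 2708
Denominator = 1×156 + 19×22.1 + 0.097×90.5 = 584.7
Vm = 56.4 · log₁₀(4.6315) = 56.4 × (0.6657) = 37.55 mV

37.5 mV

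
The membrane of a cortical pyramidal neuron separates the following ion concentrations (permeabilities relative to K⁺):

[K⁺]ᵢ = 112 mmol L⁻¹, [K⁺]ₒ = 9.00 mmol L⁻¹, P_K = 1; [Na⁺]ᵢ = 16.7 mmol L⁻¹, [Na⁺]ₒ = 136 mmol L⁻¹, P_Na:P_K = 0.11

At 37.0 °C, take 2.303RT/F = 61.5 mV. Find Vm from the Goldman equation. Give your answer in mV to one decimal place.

-41.6 mV

Vm = 61.5 · log₁₀[(Σ P·[cation]ₒ + Σ P·[anion]ᵢ) / (Σ P·[cation]ᵢ + Σ P·[anion]ₒ)]
Numerator = 1×9.00 + 0.11×136 = 23.96
Denominator = 1×112 + 0.11×16.7 = 113.8
Vm = 61.5 · log₁₀(0.21048) = 61.5 × (-0.6768) = -41.62 mV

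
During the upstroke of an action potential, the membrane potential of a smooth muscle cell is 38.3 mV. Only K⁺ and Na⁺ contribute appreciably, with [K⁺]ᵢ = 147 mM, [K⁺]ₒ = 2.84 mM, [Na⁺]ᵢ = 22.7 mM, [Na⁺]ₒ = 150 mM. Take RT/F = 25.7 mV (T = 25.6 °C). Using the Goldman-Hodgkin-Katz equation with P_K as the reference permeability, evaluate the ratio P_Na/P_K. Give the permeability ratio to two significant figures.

Let α = P_Na/P_K. GHK: Vm = 25.7·ln[(Kₒ + α·Naₒ)/(Kᵢ + α·Naᵢ)].
e^(Vm/25.7) = e^(38.3/25.7) = 4.4383
So 4.4383·(Kᵢ + α·Naᵢ) = Kₒ + α·Naₒ → α = (4.4383·147.0 − 2.84) / (150.0 − 4.4383·22.7)
α = (652.4 − 2.84) / (150.0 − 100.7) = 649.6/49.25 = 13.19

13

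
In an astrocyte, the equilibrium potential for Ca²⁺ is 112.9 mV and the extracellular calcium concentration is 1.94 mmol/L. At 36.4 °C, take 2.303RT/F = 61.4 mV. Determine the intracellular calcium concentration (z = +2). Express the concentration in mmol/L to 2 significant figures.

0.00041 mmol/L

Nernst: E = (61.4/2) · log₁₀([out]/[in]), so log₁₀([out]/[in]) = 112.9 × 2 / 61.4 = 3.6775.
[out]/[in] = 10^(3.6775) = 4759.
[in] = 1.94 / 4759 = 0.0004076 mmol/L.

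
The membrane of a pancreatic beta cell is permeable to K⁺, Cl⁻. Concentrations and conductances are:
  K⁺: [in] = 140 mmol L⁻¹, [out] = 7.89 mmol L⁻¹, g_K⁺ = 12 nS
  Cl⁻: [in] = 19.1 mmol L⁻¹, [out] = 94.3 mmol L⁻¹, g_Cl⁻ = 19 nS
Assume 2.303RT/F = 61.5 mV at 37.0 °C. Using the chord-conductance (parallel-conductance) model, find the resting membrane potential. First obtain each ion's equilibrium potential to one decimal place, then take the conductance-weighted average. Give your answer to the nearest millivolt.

E_K⁺ = (61.5/1)·log₁₀(7.89/140) = -76.8 mV
E_Cl⁻ = (61.5/-1)·log₁₀(94.3/19.1) = -42.6 mV
Vm = (Σ gᵢEᵢ)/(Σ gᵢ) = (12·-76.8 + 19·-42.6) / (12 + 19)
= -1731.00 / 31 = -55.84 mV

-56 mV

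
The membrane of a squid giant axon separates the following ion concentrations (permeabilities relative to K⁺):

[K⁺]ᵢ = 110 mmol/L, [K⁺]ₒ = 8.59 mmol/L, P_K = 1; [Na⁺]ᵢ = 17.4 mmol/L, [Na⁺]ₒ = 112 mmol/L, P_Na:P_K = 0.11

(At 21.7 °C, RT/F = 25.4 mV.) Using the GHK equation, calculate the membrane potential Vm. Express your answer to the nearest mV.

-43 mV

Vm = 25.4 · ln[(Σ P·[cation]ₒ + Σ P·[anion]ᵢ) / (Σ P·[cation]ᵢ + Σ P·[anion]ₒ)]
Numerator = 1×8.59 + 0.11×112 = 20.91
Denominator = 1×110 + 0.11×17.4 = 111.9
Vm = 25.4 · ln(0.18684) = 25.4 × (-1.6775) = -42.61 mV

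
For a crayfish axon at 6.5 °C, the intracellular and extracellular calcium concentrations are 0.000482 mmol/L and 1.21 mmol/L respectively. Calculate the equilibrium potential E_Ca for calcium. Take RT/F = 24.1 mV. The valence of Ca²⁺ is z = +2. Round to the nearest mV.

E = (24.1/z) · ln([Ca²⁺]_out/[Ca²⁺]_in) with z = +2.
= (24.1/2) · ln(1.21/0.000482) = 12.05 · ln(2510)
= 12.05 · (7.8282) = 94.33 mV

94 mV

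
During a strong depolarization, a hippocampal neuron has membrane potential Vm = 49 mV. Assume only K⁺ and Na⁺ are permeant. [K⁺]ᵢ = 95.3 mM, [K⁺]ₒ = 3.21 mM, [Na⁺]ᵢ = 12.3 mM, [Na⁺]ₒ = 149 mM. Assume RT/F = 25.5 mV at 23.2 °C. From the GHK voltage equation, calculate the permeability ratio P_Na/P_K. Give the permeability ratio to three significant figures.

Let α = P_Na/P_K. GHK: Vm = 25.5·ln[(Kₒ + α·Naₒ)/(Kᵢ + α·Naᵢ)].
e^(Vm/25.5) = e^(49.0/25.5) = 6.8317
So 6.8317·(Kᵢ + α·Naᵢ) = Kₒ + α·Naₒ → α = (6.8317·95.3 − 3.21) / (149.0 − 6.8317·12.3)
α = (651.1 − 3.21) / (149.0 − 84.03) = 647.8/64.97 = 9.971

9.97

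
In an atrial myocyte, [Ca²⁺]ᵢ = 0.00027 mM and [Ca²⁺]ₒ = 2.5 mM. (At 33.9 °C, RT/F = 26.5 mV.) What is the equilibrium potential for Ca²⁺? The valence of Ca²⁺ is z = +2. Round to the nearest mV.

121 mV

E = (26.5/z) · ln([Ca²⁺]_out/[Ca²⁺]_in) with z = +2.
= (26.5/2) · ln(2.5/0.00027) = 13.25 · ln(9259)
= 13.25 · (9.1334) = 121.02 mV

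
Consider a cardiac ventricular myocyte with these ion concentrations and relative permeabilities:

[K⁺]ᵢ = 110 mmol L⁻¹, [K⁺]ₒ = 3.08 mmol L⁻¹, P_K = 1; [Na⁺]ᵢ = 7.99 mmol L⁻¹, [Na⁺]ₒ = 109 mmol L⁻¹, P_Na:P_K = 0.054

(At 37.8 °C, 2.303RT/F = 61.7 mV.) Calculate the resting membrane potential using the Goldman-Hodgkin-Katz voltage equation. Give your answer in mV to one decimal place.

Vm = 61.7 · log₁₀[(Σ P·[cation]ₒ + Σ P·[anion]ᵢ) / (Σ P·[cation]ᵢ + Σ P·[anion]ₒ)]
Numerator = 1×3.08 + 0.054×109 = 8.966
Denominator = 1×110 + 0.054×7.99 = 110.4
Vm = 61.7 · log₁₀(0.081191) = 61.7 × (-1.0905) = -67.28 mV

-67.3 mV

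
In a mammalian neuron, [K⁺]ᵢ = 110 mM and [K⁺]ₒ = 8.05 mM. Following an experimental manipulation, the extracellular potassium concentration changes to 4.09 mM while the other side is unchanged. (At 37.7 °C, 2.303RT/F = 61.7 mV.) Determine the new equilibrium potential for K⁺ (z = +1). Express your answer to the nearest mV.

-88 mV

After the shift: [K⁺]_out = 4.09, [K⁺]_in = 110 mM.
E_new = (61.7/1)·log₁₀(4.09/110) = 61.70 · (-1.4297) = -88.21 mV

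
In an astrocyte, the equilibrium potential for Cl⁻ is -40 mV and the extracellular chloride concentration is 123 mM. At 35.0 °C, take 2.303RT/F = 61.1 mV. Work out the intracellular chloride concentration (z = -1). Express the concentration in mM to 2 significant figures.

Nernst: E = (61.1/-1) · log₁₀([out]/[in]), so log₁₀([out]/[in]) = -40.0 × -1 / 61.1 = 0.6547.
[out]/[in] = 10^(0.6547) = 4.515.
[in] = 123 / 4.515 = 27.24 mM.

27 mM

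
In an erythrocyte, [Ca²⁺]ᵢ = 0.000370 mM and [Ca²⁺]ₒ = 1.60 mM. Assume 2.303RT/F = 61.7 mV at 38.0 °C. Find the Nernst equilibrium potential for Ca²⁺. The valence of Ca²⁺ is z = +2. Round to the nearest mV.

112 mV

E = (61.7/z) · log₁₀([Ca²⁺]_out/[Ca²⁺]_in) with z = +2.
= (61.7/2) · log₁₀(1.60/0.000370) = 30.85 · log₁₀(4324)
= 30.85 · (3.6359) = 112.17 mV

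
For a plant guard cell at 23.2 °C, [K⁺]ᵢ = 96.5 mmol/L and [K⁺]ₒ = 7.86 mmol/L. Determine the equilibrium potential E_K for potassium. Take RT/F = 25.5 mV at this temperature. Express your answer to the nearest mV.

-64 mV

E = (25.5/z) · ln([K⁺]_out/[K⁺]_in) with z = +1.
= (25.5/1) · ln(7.86/96.5) = 25.50 · ln(0.08145)
= 25.50 · (-2.5078) = -63.95 mV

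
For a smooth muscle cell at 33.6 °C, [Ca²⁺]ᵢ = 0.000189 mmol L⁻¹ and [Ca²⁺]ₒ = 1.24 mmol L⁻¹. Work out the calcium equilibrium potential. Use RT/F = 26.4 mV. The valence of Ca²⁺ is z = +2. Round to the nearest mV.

E = (26.4/z) · ln([Ca²⁺]_out/[Ca²⁺]_in) with z = +2.
= (26.4/2) · ln(1.24/0.000189) = 13.20 · ln(6561)
= 13.20 · (8.7889) = 116.01 mV

116 mV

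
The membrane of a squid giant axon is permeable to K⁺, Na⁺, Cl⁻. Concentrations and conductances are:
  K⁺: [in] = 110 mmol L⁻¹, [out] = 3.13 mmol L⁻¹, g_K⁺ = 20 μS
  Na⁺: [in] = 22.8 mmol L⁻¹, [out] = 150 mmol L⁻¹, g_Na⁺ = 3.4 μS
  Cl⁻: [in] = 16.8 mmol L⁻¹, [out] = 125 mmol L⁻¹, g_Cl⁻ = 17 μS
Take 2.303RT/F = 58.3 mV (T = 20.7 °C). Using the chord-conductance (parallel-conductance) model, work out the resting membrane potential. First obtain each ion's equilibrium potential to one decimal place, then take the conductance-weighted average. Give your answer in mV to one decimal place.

E_K⁺ = (58.3/1)·log₁₀(3.13/110) = -90.1 mV
E_Na⁺ = (58.3/1)·log₁₀(150/22.8) = 47.7 mV
E_Cl⁻ = (58.3/-1)·log₁₀(125/16.8) = -50.8 mV
Vm = (Σ gᵢEᵢ)/(Σ gᵢ) = (20·-90.1 + 3.4·47.7 + 17·-50.8) / (20 + 3.4 + 17)
= -2503.42 / 40.4 = -61.97 mV

-62.0 mV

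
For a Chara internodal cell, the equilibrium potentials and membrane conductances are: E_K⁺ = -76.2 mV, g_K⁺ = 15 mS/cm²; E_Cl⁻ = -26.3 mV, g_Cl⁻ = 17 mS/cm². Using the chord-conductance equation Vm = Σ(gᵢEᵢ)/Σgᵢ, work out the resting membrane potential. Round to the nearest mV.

Σ gᵢEᵢ = 15·(-76.2) + 17·(-26.3) = -1590.10
Σ gᵢ = 15 + 17 = 32
Vm = -1590.10 / 32 = -49.69 mV

-50 mV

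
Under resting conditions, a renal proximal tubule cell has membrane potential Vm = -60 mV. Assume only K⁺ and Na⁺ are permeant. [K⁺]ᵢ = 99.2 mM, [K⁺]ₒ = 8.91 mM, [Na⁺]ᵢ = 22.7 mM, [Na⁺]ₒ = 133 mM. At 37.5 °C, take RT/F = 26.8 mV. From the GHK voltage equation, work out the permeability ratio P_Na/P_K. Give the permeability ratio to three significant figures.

Let α = P_Na/P_K. GHK: Vm = 26.8·ln[(Kₒ + α·Naₒ)/(Kᵢ + α·Naᵢ)].
e^(Vm/26.8) = e^(-60.0/26.8) = 0.10659
So 0.10659·(Kᵢ + α·Naᵢ) = Kₒ + α·Naₒ → α = (0.10659·99.2 − 8.91) / (133.0 − 0.10659·22.7)
α = (10.57 − 8.91) / (133.0 − 2.419) = 1.663/130.6 = 0.01274

0.0127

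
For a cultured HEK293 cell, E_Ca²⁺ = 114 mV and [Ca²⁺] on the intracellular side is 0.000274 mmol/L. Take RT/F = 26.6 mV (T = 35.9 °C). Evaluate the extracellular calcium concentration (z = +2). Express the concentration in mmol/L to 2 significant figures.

Nernst: E = (26.6/2) · ln([out]/[in]), so ln([out]/[in]) = 114.0 × 2 / 26.6 = 8.5714.
[out]/[in] = e^(8.5714) = 5279.
[out] = 5279 × 0.000274 = 1.446 mmol/L.

1.4 mmol/L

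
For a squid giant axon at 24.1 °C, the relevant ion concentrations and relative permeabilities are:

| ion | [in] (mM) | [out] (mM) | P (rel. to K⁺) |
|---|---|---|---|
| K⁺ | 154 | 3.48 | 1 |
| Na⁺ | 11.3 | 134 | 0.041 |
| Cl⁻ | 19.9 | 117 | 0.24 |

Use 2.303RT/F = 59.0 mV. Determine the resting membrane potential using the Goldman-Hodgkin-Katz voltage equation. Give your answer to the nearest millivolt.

-66 mV

Vm = 59.0 · log₁₀[(Σ P·[cation]ₒ + Σ P·[anion]ᵢ) / (Σ P·[cation]ᵢ + Σ P·[anion]ₒ)]
Numerator = 1×3.48 + 0.041×134 + 0.24×19.9 = 13.75
Denominator = 1×154 + 0.041×11.3 + 0.24×117 = 182.5
Vm = 59.0 · log₁₀(0.075325) = 59.0 × (-1.1231) = -66.26 mV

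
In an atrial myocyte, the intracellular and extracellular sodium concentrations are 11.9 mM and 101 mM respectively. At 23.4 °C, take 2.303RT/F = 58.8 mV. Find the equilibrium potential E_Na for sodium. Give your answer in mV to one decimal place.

54.6 mV

E = (58.8/z) · log₁₀([Na⁺]_out/[Na⁺]_in) with z = +1.
= (58.8/1) · log₁₀(101/11.9) = 58.80 · log₁₀(8.487)
= 58.80 · (0.9288) = 54.61 mV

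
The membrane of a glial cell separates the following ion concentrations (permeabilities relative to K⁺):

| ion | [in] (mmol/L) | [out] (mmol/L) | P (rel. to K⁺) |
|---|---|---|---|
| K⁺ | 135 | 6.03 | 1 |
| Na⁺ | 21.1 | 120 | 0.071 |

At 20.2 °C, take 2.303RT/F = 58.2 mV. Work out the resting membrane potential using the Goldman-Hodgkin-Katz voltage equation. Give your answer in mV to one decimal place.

Vm = 58.2 · log₁₀[(Σ P·[cation]ₒ + Σ P·[anion]ᵢ) / (Σ P·[cation]ᵢ + Σ P·[anion]ₒ)]
Numerator = 1×6.03 + 0.071×120 = 14.55
Denominator = 1×135 + 0.071×21.1 = 136.5
Vm = 58.2 · log₁₀(0.10659) = 58.2 × (-0.9723) = -56.59 mV

-56.6 mV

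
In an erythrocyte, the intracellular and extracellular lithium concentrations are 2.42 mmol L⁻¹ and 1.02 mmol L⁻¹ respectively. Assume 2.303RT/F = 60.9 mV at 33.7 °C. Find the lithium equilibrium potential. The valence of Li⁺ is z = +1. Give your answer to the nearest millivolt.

E = (60.9/z) · log₁₀([Li⁺]_out/[Li⁺]_in) with z = +1.
= (60.9/1) · log₁₀(1.02/2.42) = 60.90 · log₁₀(0.4215)
= 60.90 · (-0.3752) = -22.85 mV

-23 mV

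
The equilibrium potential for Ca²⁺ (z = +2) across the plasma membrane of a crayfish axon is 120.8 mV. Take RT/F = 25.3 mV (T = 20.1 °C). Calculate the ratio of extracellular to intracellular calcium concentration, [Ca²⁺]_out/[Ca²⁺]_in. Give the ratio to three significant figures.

ln([out]/[in]) = E·z/(25.3) = 120.8 × 2 / 25.3 = 9.5494
[out]/[in] = e^(9.5494) = 1.404e+04

14000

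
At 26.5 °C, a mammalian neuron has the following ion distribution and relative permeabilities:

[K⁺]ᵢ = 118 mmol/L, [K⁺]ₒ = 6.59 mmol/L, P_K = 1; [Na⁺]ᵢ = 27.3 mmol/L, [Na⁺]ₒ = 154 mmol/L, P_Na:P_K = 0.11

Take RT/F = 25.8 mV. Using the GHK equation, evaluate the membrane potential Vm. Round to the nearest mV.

-42 mV

Vm = 25.8 · ln[(Σ P·[cation]ₒ + Σ P·[anion]ᵢ) / (Σ P·[cation]ᵢ + Σ P·[anion]ₒ)]
Numerator = 1×6.59 + 0.11×154 = 23.53
Denominator = 1×118 + 0.11×27.3 = 121
Vm = 25.8 · ln(0.19446) = 25.8 × (-1.6375) = -42.25 mV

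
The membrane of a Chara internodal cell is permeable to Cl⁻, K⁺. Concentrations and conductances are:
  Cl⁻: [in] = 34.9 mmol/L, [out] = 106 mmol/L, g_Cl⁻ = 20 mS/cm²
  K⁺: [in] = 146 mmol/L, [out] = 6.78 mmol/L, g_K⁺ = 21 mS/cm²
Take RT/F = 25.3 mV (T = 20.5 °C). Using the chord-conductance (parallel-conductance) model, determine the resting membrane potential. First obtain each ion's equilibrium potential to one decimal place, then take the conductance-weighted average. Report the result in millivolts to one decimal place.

E_Cl⁻ = (25.3/-1)·ln(106/34.9) = -28.1 mV
E_K⁺ = (25.3/1)·ln(6.78/146) = -77.7 mV
Vm = (Σ gᵢEᵢ)/(Σ gᵢ) = (20·-28.1 + 21·-77.7) / (20 + 21)
= -2193.70 / 41 = -53.50 mV

-53.5 mV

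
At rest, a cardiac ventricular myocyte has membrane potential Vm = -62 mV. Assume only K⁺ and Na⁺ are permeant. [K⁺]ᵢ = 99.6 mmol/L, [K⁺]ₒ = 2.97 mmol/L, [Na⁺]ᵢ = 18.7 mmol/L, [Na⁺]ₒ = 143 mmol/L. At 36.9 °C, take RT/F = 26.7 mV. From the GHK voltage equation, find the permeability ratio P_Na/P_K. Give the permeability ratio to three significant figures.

Let α = P_Na/P_K. GHK: Vm = 26.7·ln[(Kₒ + α·Naₒ)/(Kᵢ + α·Naᵢ)].
e^(Vm/26.7) = e^(-62.0/26.7) = 0.098068
So 0.098068·(Kᵢ + α·Naᵢ) = Kₒ + α·Naₒ → α = (0.098068·99.6 − 2.97) / (143.0 − 0.098068·18.7)
α = (9.768 − 2.97) / (143.0 − 1.834) = 6.798/141.2 = 0.04815

0.0482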